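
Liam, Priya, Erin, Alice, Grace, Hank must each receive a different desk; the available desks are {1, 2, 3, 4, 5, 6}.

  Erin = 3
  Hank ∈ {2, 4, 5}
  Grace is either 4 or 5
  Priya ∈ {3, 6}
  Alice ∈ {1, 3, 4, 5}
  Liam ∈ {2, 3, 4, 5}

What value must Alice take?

1

Erin must be 3 (only option left). Remove 3 from Liam, Priya, Alice.
Priya must be 6 (only option left).
The 4 still-open variables draw from only 4 values {1, 2, 4, 5}, so each is used; only Alice can be 1, hence Alice = 1.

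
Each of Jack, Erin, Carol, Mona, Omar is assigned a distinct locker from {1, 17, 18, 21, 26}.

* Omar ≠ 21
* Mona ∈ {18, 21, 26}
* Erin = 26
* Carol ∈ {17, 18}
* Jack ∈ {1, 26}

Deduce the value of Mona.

Erin must be 26 (only option left). Eliminate 26 elsewhere: Jack, Mona, Omar.
That leaves Jack = 1. So Omar can't be 1.
Among the 3 still-open variables, 21 fits only Mona (and all 3 values in {17, 18, 21} must be used), so Mona = 21.

21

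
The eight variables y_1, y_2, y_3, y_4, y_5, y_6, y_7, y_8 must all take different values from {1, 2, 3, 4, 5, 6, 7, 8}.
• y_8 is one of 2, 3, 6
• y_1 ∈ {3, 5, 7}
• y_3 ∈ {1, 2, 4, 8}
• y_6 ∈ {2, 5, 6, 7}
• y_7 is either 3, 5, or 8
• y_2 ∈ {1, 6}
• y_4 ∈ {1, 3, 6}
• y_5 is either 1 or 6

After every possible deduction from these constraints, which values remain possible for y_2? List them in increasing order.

1, 6

The 8 variables draw from only 8 values {1, 2, 3, 4, 5, 6, 7, 8}, so each is used; only y_3 can be 4, hence y_3 = 4.
The 7 still-open variables together cover exactly {1, 2, 3, 5, 6, 7, 8} — 7 values for 7 variables — and 8 appears only in y_7's list, so y_7 = 8.
y_2 and y_5 between them cover only {1, 6} — a naked pair. Remove those values from y_4, y_6, y_8.
y_4 has just one choice, so y_4 = 3. Eliminate 3 elsewhere: y_1, y_8.
y_8's domain is down to {2}, so y_8 = 2. Eliminate 2 elsewhere: y_6.
No further eliminations apply; y_2 can still be any of 1, 6.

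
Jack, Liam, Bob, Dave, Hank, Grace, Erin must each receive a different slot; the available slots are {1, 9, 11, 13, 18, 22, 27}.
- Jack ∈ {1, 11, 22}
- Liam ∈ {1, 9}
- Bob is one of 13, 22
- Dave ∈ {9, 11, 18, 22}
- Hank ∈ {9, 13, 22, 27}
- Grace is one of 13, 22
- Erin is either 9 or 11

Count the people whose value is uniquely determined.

2

Among the 7 variables, 18 fits only Dave (and all 7 values in {1, 9, 11, 13, 18, 22, 27} must be used), so Dave = 18.
The 6 still-open variables together cover exactly {1, 9, 11, 13, 22, 27} — 6 values for 6 variables — and 27 appears only in Hank's list, so Hank = 27.
The 2 variables Bob and Grace are confined to {13, 22}, which locks those values in; drop them from Jack.
Determined: Dave=18, Hank=27. The other people each still have more than one consistent value. That makes 2.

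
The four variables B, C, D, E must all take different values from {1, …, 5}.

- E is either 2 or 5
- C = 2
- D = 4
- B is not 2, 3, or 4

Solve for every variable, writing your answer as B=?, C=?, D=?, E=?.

B=1, C=2, D=4, E=5

C has just one choice, so C = 2. Strike 2 from E.
D has just one choice, so D = 4.
E must be 5 (only option left). So B can't be 5.
B has just one choice, so B = 1.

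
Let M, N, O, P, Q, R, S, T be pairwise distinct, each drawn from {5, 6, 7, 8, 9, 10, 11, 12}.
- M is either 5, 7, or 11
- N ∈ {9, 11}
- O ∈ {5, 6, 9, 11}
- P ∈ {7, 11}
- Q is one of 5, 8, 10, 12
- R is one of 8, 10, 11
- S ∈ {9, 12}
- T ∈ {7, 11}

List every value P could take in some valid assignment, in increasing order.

Among the 8 variables, 6 fits only O (and all 8 values in {5, 6, 7, 8, 9, 10, 11, 12} must be used), so O = 6.
P and T share exactly the 2 values {7, 11}; by pigeonhole those values go to them, so strike 7, 11 from M, N, R.
M has just one choice, so M = 5. So Q can't be 5.
N has just one choice, so N = 9. Strike 9 from S.
S must be 12 (only option left). So Q can't be 12.
No further eliminations apply; P can still be any of 7, 11.

7, 11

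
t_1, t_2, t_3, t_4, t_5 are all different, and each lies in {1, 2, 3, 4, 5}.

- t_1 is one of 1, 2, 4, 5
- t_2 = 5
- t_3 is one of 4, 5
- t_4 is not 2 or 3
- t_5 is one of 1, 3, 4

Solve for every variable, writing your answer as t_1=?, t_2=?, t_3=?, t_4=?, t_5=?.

t_1=2, t_2=5, t_3=4, t_4=1, t_5=3

t_2's domain is down to {5}, so t_2 = 5. So t_1, t_3, t_4 can't be 5.
t_3 must be 4 (only option left). Remove 4 from t_1, t_4, t_5.
t_4's domain is down to {1}, so t_4 = 1. Remove 1 from t_1, t_5.
t_5 has just one choice, so t_5 = 3.
That leaves t_1 = 2.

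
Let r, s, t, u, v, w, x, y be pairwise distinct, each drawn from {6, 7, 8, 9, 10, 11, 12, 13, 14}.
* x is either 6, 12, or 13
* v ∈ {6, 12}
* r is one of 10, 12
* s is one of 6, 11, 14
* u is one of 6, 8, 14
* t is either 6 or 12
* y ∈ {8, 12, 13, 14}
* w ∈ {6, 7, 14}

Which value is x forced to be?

13

The 8 variables draw from only 8 values {6, 7, 8, 10, 11, 12, 13, 14}, so each is used; only w can be 7, hence w = 7.
The 7 still-open variables together cover exactly {6, 8, 10, 11, 12, 13, 14} — 7 values for 7 variables — and 10 appears only in r's list, so r = 10.
The 6 still-open variables draw from only 6 values {6, 8, 11, 12, 13, 14}, so each is used; only s can be 11, hence s = 11.
The 2 variables t and v are confined to {6, 12}, which locks those values in; drop them from u, x, y.
So x = 13.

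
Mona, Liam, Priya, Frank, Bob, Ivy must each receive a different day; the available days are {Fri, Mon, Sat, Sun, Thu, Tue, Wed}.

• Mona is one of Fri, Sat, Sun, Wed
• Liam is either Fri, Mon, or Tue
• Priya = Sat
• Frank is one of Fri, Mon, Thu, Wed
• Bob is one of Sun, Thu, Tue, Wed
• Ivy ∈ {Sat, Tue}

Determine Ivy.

Priya must be Sat (only option left). Eliminate Sat elsewhere: Mona, Ivy.
So Ivy = Tue.

Tue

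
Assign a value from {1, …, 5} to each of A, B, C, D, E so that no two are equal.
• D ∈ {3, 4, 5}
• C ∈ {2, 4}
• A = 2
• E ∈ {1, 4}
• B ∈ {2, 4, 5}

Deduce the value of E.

A must be 2 (only option left). Eliminate 2 elsewhere: B, C.
C's domain is down to {4}, so C = 4. So B, D, E can't be 4.
So E = 1.

1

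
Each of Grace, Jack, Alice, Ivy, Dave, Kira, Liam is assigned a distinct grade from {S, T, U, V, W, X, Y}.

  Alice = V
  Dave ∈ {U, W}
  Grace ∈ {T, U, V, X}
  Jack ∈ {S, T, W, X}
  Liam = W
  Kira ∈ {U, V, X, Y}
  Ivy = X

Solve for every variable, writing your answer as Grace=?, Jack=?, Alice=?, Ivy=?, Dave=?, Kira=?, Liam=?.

Grace=T, Jack=S, Alice=V, Ivy=X, Dave=U, Kira=Y, Liam=W

Alice's domain is down to {V}, so Alice = V. Remove V from Grace, Kira.
Ivy has just one choice, so Ivy = X. Eliminate X elsewhere: Grace, Jack, Kira.
Liam has just one choice, so Liam = W. Strike W from Jack, Dave.
Dave must be U (only option left). Strike U from Grace, Kira.
That leaves Kira = Y.
Grace's domain is down to {T}, so Grace = T. So Jack can't be T.
Jack has just one choice, so Jack = S.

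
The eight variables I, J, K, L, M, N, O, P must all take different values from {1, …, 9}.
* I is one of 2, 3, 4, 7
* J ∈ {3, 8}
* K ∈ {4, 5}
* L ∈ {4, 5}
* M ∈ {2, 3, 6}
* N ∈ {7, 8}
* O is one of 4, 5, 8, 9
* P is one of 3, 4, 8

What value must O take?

9

The 8 variables together cover exactly {2, 3, 4, 5, 6, 7, 8, 9} — 8 values for 8 variables — and 6 appears only in M's list, so M = 6.
Among the 7 still-open variables, 2 fits only I (and all 7 values in {2, 3, 4, 5, 7, 8, 9} must be used), so I = 2.
Among the 6 still-open variables, 7 fits only N (and all 6 values in {3, 4, 5, 7, 8, 9} must be used), so N = 7.
The 5 still-open variables together cover exactly {3, 4, 5, 8, 9} — 5 values for 5 variables — and 9 appears only in O's list, so O = 9.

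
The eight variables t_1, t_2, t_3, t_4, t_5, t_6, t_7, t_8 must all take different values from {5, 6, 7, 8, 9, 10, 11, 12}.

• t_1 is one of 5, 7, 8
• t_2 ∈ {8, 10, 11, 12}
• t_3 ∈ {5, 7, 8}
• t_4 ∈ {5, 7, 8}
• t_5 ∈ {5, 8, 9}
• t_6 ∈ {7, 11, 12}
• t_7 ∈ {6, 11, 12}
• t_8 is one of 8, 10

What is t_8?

10

The 8 variables draw from only 8 values {5, 6, 7, 8, 9, 10, 11, 12}, so each is used; only t_7 can be 6, hence t_7 = 6.
The 7 still-open variables together cover exactly {5, 7, 8, 9, 10, 11, 12} — 7 values for 7 variables — and 9 appears only in t_5's list, so t_5 = 9.
t_1, t_3, t_4 between them cover only {5, 7, 8} — a naked triple. Remove those values from t_2, t_6, t_8.
So t_8 = 10.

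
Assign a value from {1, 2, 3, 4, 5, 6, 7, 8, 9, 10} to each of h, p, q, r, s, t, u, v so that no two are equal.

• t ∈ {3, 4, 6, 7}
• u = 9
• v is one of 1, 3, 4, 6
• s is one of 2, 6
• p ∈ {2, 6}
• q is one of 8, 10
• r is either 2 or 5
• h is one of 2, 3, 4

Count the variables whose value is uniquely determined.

u's domain is down to {9}, so u = 9.
p and s share exactly the 2 values {2, 6}; by pigeonhole those values go to them, so strike 2, 6 from h, r, t, v.
r must be 5 (only option left).
Determined: r=5, u=9. The other variables each still have more than one consistent value. That makes 2.

2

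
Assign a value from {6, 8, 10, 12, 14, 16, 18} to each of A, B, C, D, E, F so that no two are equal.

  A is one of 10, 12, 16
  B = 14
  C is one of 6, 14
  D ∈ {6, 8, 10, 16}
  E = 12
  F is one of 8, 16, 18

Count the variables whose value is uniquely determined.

3

B's domain is down to {14}, so B = 14. Strike 14 from C.
C must be 6 (only option left). Eliminate 6 elsewhere: D.
E's domain is down to {12}, so E = 12. Strike 12 from A.
Determined: B=14, C=6, E=12. The other variables each still have more than one consistent value. That makes 3.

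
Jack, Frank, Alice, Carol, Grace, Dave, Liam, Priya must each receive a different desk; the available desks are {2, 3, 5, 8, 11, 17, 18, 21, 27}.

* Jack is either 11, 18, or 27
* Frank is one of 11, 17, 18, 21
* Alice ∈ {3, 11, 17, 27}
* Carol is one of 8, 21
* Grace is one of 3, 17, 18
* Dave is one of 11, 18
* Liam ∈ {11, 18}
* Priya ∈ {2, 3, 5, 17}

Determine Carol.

Dave and Liam between them cover only {11, 18} — a naked pair. Remove those values from Jack, Frank, Alice, Grace.
Jack must be 27 (only option left). So Alice can't be 27.
The 2 variables Alice and Grace are confined to {3, 17}, which locks those values in; drop them from Frank, Priya.
Frank has just one choice, so Frank = 21. So Carol can't be 21.
So Carol = 8.

8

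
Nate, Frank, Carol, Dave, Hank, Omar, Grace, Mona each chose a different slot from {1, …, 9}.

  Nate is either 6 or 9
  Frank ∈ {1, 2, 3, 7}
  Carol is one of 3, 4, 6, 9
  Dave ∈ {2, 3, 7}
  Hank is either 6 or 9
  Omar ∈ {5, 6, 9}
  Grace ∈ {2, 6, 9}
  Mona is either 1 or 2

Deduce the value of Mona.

The 8 variables draw from only 8 values {1, 2, 3, 4, 5, 6, 7, 9}, so each is used; only Carol can be 4, hence Carol = 4.
Among the 7 still-open variables, 5 fits only Omar (and all 7 values in {1, 2, 3, 5, 6, 7, 9} must be used), so Omar = 5.
Nate and Hank share exactly the 2 values {6, 9}; by pigeonhole those values go to them, so strike 6, 9 from Grace.
Grace's domain is down to {2}, so Grace = 2. Strike 2 from Frank, Dave, Mona.
So Mona = 1.

1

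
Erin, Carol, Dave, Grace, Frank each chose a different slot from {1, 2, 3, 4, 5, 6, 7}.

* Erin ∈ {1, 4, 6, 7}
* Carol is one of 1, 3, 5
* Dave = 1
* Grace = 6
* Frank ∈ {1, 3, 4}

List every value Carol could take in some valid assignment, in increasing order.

3, 5

Dave must be 1 (only option left). Remove 1 from Erin, Carol, Frank.
Grace has just one choice, so Grace = 6. So Erin can't be 6.
No further eliminations apply; Carol can still be any of 3, 5.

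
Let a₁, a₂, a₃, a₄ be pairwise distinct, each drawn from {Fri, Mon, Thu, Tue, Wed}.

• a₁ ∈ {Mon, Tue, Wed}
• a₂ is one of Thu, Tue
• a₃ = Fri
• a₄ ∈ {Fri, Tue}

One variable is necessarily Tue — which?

a₄

a₃ must be Fri (only option left). Strike Fri from a₄.
So Tue goes to a₄.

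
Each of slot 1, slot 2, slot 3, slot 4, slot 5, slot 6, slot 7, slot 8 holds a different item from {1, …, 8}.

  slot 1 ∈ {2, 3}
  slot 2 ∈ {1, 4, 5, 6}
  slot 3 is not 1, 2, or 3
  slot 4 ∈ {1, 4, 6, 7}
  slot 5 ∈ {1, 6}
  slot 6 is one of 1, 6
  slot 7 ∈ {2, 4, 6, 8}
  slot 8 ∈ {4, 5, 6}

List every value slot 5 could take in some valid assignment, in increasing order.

1, 6

The 8 variables together cover exactly {1, 2, 3, 4, 5, 6, 7, 8} — 8 values for 8 variables — and 3 appears only in slot 1's list, so slot 1 = 3.
The 7 still-open variables together cover exactly {1, 2, 4, 5, 6, 7, 8} — 7 values for 7 variables — and 2 appears only in slot 7's list, so slot 7 = 2.
The 6 still-open variables draw from only 6 values {1, 4, 5, 6, 7, 8}, so each is used; only slot 3 can be 8, hence slot 3 = 8.
Among the 5 still-open variables, 7 fits only slot 4 (and all 5 values in {1, 4, 5, 6, 7} must be used), so slot 4 = 7.
The 2 variables slot 5 and slot 6 are confined to {1, 6}, which locks those values in; drop them from slot 2, slot 8.
No further eliminations apply; slot 5 can still be any of 1, 6.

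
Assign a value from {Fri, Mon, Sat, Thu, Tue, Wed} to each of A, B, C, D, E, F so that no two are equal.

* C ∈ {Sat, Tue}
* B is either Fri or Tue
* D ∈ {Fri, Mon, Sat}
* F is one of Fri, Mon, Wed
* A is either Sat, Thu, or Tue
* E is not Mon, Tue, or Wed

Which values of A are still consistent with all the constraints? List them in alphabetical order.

Sat, Thu, Tue

The 6 variables together cover exactly {Fri, Mon, Sat, Thu, Tue, Wed} — 6 values for 6 variables — and Wed appears only in F's list, so F = Wed.
The 5 still-open variables together cover exactly {Fri, Mon, Sat, Thu, Tue} — 5 values for 5 variables — and Mon appears only in D's list, so D = Mon.
No further eliminations apply; A can still be any of Sat, Thu, Tue.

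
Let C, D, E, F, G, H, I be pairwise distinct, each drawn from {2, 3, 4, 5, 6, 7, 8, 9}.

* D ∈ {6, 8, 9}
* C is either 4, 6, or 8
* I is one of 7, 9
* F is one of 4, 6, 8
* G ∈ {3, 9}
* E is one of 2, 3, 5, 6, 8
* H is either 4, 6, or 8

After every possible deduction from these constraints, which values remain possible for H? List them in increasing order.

C, F, H between them cover only {4, 6, 8} — a naked triple. Remove those values from D, E.
D must be 9 (only option left). Remove 9 from G, I.
G has just one choice, so G = 3. Strike 3 from E.
That leaves I = 7.
No further eliminations apply; H can still be any of 4, 6, 8.

4, 6, 8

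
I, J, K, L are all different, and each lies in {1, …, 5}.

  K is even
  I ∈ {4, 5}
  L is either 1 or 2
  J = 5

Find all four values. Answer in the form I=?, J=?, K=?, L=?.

J's domain is down to {5}, so J = 5. Eliminate 5 elsewhere: I.
I has just one choice, so I = 4. So K can't be 4.
That leaves K = 2. Eliminate 2 elsewhere: L.
L must be 1 (only option left).

I=4, J=5, K=2, L=1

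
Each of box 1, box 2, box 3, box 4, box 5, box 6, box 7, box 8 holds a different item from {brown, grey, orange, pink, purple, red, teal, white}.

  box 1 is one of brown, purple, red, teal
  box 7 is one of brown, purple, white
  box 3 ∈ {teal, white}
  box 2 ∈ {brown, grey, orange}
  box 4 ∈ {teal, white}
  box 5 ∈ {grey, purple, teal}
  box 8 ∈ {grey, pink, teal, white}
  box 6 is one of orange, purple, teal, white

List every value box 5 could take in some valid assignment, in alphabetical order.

The 8 variables draw from only 8 values {brown, grey, orange, pink, purple, red, teal, white}, so each is used; only box 8 can be pink, hence box 8 = pink.
The 7 still-open variables together cover exactly {brown, grey, orange, purple, red, teal, white} — 7 values for 7 variables — and red appears only in box 1's list, so box 1 = red.
The 2 variables box 3 and box 4 are confined to {teal, white}, which locks those values in; drop them from box 5, box 6, box 7.
No further eliminations apply; box 5 can still be any of grey, purple.

grey, purple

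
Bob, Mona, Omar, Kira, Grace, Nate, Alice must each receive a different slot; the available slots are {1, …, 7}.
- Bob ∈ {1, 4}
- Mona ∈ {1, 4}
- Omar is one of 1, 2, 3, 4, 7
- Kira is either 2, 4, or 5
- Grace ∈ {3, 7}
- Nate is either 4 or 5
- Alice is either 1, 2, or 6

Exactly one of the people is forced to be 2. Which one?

Kira

Among the 7 variables, 6 fits only Alice (and all 7 values in {1, 2, 3, 4, 5, 6, 7} must be used), so Alice = 6.
Bob and Mona share exactly the 2 values {1, 4}; by pigeonhole those values go to them, so strike 1, 4 from Omar, Kira, Nate.
Nate must be 5 (only option left). Strike 5 from Kira.
So 2 goes to Kira.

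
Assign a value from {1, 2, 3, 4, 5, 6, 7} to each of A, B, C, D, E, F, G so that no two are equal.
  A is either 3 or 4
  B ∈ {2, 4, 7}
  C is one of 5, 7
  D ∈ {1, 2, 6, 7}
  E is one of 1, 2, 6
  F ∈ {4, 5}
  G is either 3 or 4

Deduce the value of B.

A and G between them cover only {3, 4} — a naked pair. Remove those values from B, F.
That leaves F = 5. So C can't be 5.
C must be 7 (only option left). Remove 7 from B, D.
So B = 2.

2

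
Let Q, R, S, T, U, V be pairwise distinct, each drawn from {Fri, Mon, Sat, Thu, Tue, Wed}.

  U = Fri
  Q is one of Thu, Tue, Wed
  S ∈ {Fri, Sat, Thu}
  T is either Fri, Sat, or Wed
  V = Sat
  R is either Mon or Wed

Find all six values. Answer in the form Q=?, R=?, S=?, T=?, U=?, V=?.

U's domain is down to {Fri}, so U = Fri. Eliminate Fri elsewhere: S, T.
V's domain is down to {Sat}, so V = Sat. So S, T can't be Sat.
S must be Thu (only option left). Remove Thu from Q.
T must be Wed (only option left). Strike Wed from Q, R.
That leaves Q = Tue.
R must be Mon (only option left).

Q=Tue, R=Mon, S=Thu, T=Wed, U=Fri, V=Sat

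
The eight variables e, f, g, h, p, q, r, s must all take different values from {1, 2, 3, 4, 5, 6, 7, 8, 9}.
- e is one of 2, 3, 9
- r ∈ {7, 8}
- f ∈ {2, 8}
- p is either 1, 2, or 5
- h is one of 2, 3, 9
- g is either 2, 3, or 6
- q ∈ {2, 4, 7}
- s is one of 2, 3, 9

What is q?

e, h, s between them cover only {2, 3, 9} — a naked triple. Remove those values from f, g, p, q.
f's domain is down to {8}, so f = 8. Remove 8 from r.
g must be 6 (only option left).
r's domain is down to {7}, so r = 7. So q can't be 7.
So q = 4.

4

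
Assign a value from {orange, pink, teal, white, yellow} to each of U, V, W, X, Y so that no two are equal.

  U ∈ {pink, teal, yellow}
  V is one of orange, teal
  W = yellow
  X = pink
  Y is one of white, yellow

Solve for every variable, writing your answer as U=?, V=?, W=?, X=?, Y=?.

U=teal, V=orange, W=yellow, X=pink, Y=white

W must be yellow (only option left). Eliminate yellow elsewhere: U, Y.
X must be pink (only option left). Eliminate pink elsewhere: U.
Y has just one choice, so Y = white.
U has just one choice, so U = teal. Strike teal from V.
That leaves V = orange.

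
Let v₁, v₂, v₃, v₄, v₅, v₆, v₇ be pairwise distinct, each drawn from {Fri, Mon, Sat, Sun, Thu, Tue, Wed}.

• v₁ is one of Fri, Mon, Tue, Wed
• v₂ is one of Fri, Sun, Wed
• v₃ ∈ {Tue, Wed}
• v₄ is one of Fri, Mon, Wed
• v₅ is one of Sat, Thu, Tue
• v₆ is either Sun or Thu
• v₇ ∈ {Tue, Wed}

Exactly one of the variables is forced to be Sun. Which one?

The 7 variables together cover exactly {Fri, Mon, Sat, Sun, Thu, Tue, Wed} — 7 values for 7 variables — and Sat appears only in v₅'s list, so v₅ = Sat.
The 6 still-open variables together cover exactly {Fri, Mon, Sun, Thu, Tue, Wed} — 6 values for 6 variables — and Thu appears only in v₆'s list, so v₆ = Thu.
The 5 still-open variables draw from only 5 values {Fri, Mon, Sun, Tue, Wed}, so each is used; only v₂ can be Sun, hence v₂ = Sun.

v₂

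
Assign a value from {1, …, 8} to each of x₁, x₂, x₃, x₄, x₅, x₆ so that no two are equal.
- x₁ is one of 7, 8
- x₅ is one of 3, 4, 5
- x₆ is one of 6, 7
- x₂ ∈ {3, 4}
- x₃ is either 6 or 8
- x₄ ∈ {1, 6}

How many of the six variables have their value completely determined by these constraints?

The 3 variables x₁, x₃, x₆ are confined to {6, 7, 8}, which locks those values in; drop them from x₄.
That leaves x₄ = 1.
Determined: x₄=1. The other variables each still have more than one consistent value. That makes 1.

1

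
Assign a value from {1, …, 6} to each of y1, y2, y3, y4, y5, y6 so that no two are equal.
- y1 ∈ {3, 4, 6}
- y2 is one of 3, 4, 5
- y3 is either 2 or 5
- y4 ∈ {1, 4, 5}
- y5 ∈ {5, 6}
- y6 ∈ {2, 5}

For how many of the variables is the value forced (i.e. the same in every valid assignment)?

2

Among the 6 variables, 1 fits only y4 (and all 6 values in {1, 2, 3, 4, 5, 6} must be used), so y4 = 1.
y3 and y6 between them cover only {2, 5} — a naked pair. Remove those values from y2, y5.
That leaves y5 = 6. So y1 can't be 6.
Determined: y4=1, y5=6. The other variables each still have more than one consistent value. That makes 2.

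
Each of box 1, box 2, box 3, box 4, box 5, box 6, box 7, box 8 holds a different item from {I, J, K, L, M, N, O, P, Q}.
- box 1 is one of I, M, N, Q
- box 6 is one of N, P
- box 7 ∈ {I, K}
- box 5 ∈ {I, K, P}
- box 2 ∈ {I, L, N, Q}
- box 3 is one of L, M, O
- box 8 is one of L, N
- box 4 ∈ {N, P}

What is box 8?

The 8 variables together cover exactly {I, K, L, M, N, O, P, Q} — 8 values for 8 variables — and O appears only in box 3's list, so box 3 = O.
The 7 still-open variables draw from only 7 values {I, K, L, M, N, P, Q}, so each is used; only box 1 can be M, hence box 1 = M.
Among the 6 still-open variables, Q fits only box 2 (and all 6 values in {I, K, L, N, P, Q} must be used), so box 2 = Q.
The 5 still-open variables together cover exactly {I, K, L, N, P} — 5 values for 5 variables — and L appears only in box 8's list, so box 8 = L.

L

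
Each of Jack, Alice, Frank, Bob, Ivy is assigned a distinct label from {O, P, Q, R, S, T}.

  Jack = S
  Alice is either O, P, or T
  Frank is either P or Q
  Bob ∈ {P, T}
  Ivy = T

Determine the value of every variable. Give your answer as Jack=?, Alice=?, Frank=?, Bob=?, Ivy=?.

Jack=S, Alice=O, Frank=Q, Bob=P, Ivy=T

Jack's domain is down to {S}, so Jack = S.
Ivy must be T (only option left). Eliminate T elsewhere: Alice, Bob.
That leaves Bob = P. Eliminate P elsewhere: Alice, Frank.
That leaves Alice = O.
That leaves Frank = Q.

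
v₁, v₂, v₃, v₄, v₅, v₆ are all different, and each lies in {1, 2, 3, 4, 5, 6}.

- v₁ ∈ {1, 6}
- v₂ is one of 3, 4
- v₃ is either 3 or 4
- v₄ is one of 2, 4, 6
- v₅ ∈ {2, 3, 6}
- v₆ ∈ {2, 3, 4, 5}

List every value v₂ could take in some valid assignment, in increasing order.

3, 4

The 6 variables draw from only 6 values {1, 2, 3, 4, 5, 6}, so each is used; only v₁ can be 1, hence v₁ = 1.
The 5 still-open variables together cover exactly {2, 3, 4, 5, 6} — 5 values for 5 variables — and 5 appears only in v₆'s list, so v₆ = 5.
The 2 variables v₂ and v₃ are confined to {3, 4}, which locks those values in; drop them from v₄, v₅.
No further eliminations apply; v₂ can still be any of 3, 4.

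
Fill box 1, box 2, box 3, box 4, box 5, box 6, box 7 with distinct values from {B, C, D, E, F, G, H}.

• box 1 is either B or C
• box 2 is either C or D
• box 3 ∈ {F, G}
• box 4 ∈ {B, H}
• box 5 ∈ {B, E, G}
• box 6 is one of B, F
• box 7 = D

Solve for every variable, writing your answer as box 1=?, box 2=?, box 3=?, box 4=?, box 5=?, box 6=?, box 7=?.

box 1=B, box 2=C, box 3=G, box 4=H, box 5=E, box 6=F, box 7=D

box 7 must be D (only option left). So box 2 can't be D.
box 2's domain is down to {C}, so box 2 = C. Eliminate C elsewhere: box 1.
That leaves box 1 = B. Eliminate B elsewhere: box 4, box 5, box 6.
box 4 has just one choice, so box 4 = H.
box 6 must be F (only option left). So box 3 can't be F.
box 3 must be G (only option left). Eliminate G elsewhere: box 5.
box 5 has just one choice, so box 5 = E.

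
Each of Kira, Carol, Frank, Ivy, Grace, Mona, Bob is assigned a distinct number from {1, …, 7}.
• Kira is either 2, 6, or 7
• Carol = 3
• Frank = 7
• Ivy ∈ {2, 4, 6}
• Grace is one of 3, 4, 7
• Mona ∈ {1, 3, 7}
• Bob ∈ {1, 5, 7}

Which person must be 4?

Grace

Carol must be 3 (only option left). So Grace, Mona can't be 3.
Frank's domain is down to {7}, so Frank = 7. Remove 7 from Kira, Grace, Mona, Bob.
So 4 goes to Grace.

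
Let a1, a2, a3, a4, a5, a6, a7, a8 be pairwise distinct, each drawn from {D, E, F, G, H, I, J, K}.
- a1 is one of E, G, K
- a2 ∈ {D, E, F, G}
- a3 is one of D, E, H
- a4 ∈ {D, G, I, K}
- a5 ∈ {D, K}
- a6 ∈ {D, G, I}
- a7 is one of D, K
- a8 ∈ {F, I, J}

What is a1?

The 8 variables together cover exactly {D, E, F, G, H, I, J, K} — 8 values for 8 variables — and H appears only in a3's list, so a3 = H.
Among the 7 still-open variables, J fits only a8 (and all 7 values in {D, E, F, G, I, J, K} must be used), so a8 = J.
The 6 still-open variables draw from only 6 values {D, E, F, G, I, K}, so each is used; only a2 can be F, hence a2 = F.
The 5 still-open variables together cover exactly {D, E, G, I, K} — 5 values for 5 variables — and E appears only in a1's list, so a1 = E.

E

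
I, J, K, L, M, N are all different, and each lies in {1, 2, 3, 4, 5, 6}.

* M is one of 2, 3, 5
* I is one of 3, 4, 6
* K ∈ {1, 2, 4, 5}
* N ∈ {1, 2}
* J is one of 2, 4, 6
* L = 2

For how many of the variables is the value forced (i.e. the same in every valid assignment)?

2

L must be 2 (only option left). Remove 2 from J, K, M, N.
That leaves N = 1. So K can't be 1.
Determined: L=2, N=1. The other variables each still have more than one consistent value. That makes 2.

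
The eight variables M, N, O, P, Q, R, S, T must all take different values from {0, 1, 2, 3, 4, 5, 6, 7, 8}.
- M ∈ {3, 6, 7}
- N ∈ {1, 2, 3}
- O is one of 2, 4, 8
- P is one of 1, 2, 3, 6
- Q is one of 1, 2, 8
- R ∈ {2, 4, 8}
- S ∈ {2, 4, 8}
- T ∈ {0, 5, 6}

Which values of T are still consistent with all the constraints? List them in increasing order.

O, R, S share exactly the 3 values {2, 4, 8}; by pigeonhole those values go to them, so strike 2, 4, 8 from N, P, Q.
That leaves Q = 1. So N, P can't be 1.
N must be 3 (only option left). So M, P can't be 3.
P has just one choice, so P = 6. So M, T can't be 6.
M has just one choice, so M = 7.
No further eliminations apply; T can still be any of 0, 5.

0, 5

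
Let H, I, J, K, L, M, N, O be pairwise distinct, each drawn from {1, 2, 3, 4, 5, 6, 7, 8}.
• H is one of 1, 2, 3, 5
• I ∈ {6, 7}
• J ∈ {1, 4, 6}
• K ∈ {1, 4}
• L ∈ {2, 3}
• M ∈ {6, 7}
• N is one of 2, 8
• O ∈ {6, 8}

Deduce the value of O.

8

The 8 variables together cover exactly {1, 2, 3, 4, 5, 6, 7, 8} — 8 values for 8 variables — and 5 appears only in H's list, so H = 5.
The 7 still-open variables together cover exactly {1, 2, 3, 4, 6, 7, 8} — 7 values for 7 variables — and 3 appears only in L's list, so L = 3.
The 6 still-open variables draw from only 6 values {1, 2, 4, 6, 7, 8}, so each is used; only N can be 2, hence N = 2.
Among the 5 still-open variables, 8 fits only O (and all 5 values in {1, 4, 6, 7, 8} must be used), so O = 8.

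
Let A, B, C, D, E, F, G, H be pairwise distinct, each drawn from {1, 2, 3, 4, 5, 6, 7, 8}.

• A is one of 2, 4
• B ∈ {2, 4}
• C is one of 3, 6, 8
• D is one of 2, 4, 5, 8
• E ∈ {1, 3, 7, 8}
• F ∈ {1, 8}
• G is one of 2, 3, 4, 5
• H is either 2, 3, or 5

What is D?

8

Among the 8 variables, 6 fits only C (and all 8 values in {1, 2, 3, 4, 5, 6, 7, 8} must be used), so C = 6.
Among the 7 still-open variables, 7 fits only E (and all 7 values in {1, 2, 3, 4, 5, 7, 8} must be used), so E = 7.
The 6 still-open variables draw from only 6 values {1, 2, 3, 4, 5, 8}, so each is used; only F can be 1, hence F = 1.
Among the 5 still-open variables, 8 fits only D (and all 5 values in {2, 3, 4, 5, 8} must be used), so D = 8.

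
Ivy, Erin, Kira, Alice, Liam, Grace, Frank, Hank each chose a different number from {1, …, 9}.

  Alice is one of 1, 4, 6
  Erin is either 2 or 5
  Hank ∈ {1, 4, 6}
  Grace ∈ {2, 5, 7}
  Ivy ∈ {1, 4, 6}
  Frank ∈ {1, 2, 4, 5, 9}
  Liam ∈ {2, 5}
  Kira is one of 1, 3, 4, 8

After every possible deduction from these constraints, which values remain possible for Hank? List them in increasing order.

The 2 variables Erin and Liam are confined to {2, 5}, which locks those values in; drop them from Grace, Frank.
Grace's domain is down to {7}, so Grace = 7.
Ivy, Alice, Hank share exactly the 3 values {1, 4, 6}; by pigeonhole those values go to them, so strike 1, 4, 6 from Kira, Frank.
Frank's domain is down to {9}, so Frank = 9.
No further eliminations apply; Hank can still be any of 1, 4, 6.

1, 4, 6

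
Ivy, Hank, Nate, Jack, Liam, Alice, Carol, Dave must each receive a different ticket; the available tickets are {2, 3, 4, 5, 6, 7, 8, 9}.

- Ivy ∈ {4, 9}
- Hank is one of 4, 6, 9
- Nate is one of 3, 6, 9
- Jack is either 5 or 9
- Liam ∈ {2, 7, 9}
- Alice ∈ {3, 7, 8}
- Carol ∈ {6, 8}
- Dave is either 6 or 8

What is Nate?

3

The 8 variables draw from only 8 values {2, 3, 4, 5, 6, 7, 8, 9}, so each is used; only Liam can be 2, hence Liam = 2.
The 7 still-open variables together cover exactly {3, 4, 5, 6, 7, 8, 9} — 7 values for 7 variables — and 5 appears only in Jack's list, so Jack = 5.
The 6 still-open variables together cover exactly {3, 4, 6, 7, 8, 9} — 6 values for 6 variables — and 7 appears only in Alice's list, so Alice = 7.
The 5 still-open variables together cover exactly {3, 4, 6, 8, 9} — 5 values for 5 variables — and 3 appears only in Nate's list, so Nate = 3.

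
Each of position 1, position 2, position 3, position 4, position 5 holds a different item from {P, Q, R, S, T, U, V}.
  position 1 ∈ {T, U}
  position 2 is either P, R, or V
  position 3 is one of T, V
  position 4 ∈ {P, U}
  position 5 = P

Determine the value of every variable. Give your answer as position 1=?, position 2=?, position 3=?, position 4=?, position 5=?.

position 5 has just one choice, so position 5 = P. Remove P from position 2, position 4.
position 4 must be U (only option left). Strike U from position 1.
position 1 has just one choice, so position 1 = T. So position 3 can't be T.
That leaves position 3 = V. Eliminate V elsewhere: position 2.
position 2's domain is down to {R}, so position 2 = R.

position 1=T, position 2=R, position 3=V, position 4=U, position 5=P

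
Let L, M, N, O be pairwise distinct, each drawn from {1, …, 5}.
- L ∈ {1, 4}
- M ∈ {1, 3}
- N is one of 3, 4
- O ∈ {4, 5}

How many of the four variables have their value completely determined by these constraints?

The 4 variables together cover exactly {1, 3, 4, 5} — 4 values for 4 variables — and 5 appears only in O's list, so O = 5.
Determined: O=5. The other variables each still have more than one consistent value. That makes 1.

1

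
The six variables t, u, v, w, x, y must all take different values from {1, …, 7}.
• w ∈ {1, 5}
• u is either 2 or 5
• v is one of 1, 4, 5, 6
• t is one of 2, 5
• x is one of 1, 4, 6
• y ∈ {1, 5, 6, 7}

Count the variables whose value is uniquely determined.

2

The 6 variables draw from only 6 values {1, 2, 4, 5, 6, 7}, so each is used; only y can be 7, hence y = 7.
t and u share exactly the 2 values {2, 5}; by pigeonhole those values go to them, so strike 2, 5 from v, w.
That leaves w = 1. Strike 1 from v, x.
Determined: w=1, y=7. The other variables each still have more than one consistent value. That makes 2.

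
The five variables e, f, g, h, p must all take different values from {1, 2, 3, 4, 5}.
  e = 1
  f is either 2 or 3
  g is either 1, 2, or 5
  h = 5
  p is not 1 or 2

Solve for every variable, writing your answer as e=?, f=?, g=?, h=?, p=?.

e=1, f=3, g=2, h=5, p=4

e must be 1 (only option left). Remove 1 from g.
That leaves h = 5. So g, p can't be 5.
g's domain is down to {2}, so g = 2. Strike 2 from f.
f has just one choice, so f = 3. Eliminate 3 elsewhere: p.
p's domain is down to {4}, so p = 4.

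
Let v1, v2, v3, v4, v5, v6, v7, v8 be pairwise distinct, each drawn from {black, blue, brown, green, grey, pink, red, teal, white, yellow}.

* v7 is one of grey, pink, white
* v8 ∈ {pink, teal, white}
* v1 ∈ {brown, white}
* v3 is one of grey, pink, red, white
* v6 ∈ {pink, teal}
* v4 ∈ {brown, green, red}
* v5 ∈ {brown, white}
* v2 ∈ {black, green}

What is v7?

Among the 8 variables, black fits only v2 (and all 8 values in {black, brown, green, grey, pink, red, teal, white} must be used), so v2 = black.
The 7 still-open variables draw from only 7 values {brown, green, grey, pink, red, teal, white}, so each is used; only v4 can be green, hence v4 = green.
The 6 still-open variables draw from only 6 values {brown, grey, pink, red, teal, white}, so each is used; only v3 can be red, hence v3 = red.
Among the 5 still-open variables, grey fits only v7 (and all 5 values in {brown, grey, pink, teal, white} must be used), so v7 = grey.

grey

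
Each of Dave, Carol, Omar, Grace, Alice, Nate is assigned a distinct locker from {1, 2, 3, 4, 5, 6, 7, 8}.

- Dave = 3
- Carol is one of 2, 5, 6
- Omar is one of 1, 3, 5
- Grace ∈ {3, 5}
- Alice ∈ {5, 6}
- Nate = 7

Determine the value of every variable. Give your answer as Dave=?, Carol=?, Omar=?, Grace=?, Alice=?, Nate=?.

Dave's domain is down to {3}, so Dave = 3. Eliminate 3 elsewhere: Omar, Grace.
That leaves Grace = 5. Strike 5 from Carol, Omar, Alice.
Alice has just one choice, so Alice = 6. Remove 6 from Carol.
Nate must be 7 (only option left).
That leaves Carol = 2.
Omar's domain is down to {1}, so Omar = 1.

Dave=3, Carol=2, Omar=1, Grace=5, Alice=6, Nate=7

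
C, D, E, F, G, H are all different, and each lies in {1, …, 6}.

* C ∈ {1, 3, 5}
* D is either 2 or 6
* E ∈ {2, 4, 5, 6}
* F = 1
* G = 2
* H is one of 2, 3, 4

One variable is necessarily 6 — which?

D

F must be 1 (only option left). Eliminate 1 elsewhere: C.
G's domain is down to {2}, so G = 2. Strike 2 from D, E, H.
So 6 goes to D.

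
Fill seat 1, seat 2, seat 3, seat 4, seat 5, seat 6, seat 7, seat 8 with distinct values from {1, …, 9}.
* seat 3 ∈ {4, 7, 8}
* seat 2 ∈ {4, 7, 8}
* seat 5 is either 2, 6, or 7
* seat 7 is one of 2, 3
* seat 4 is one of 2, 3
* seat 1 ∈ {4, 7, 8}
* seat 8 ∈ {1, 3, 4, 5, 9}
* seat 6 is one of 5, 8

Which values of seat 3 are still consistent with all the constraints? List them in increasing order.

4, 7, 8

The 2 variables seat 4 and seat 7 are confined to {2, 3}, which locks those values in; drop them from seat 5, seat 8.
seat 1, seat 2, seat 3 between them cover only {4, 7, 8} — a naked triple. Remove those values from seat 5, seat 6, seat 8.
seat 5 has just one choice, so seat 5 = 6.
seat 6 must be 5 (only option left). So seat 8 can't be 5.
No further eliminations apply; seat 3 can still be any of 4, 7, 8.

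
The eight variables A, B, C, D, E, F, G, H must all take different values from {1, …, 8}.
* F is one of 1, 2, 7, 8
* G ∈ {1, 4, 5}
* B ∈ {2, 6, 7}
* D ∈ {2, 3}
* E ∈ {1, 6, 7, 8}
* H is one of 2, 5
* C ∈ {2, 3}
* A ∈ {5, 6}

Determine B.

7

The 8 variables together cover exactly {1, 2, 3, 4, 5, 6, 7, 8} — 8 values for 8 variables — and 4 appears only in G's list, so G = 4.
C and D between them cover only {2, 3} — a naked pair. Remove those values from B, F, H.
H must be 5 (only option left). Strike 5 from A.
A must be 6 (only option left). Strike 6 from B, E.
So B = 7.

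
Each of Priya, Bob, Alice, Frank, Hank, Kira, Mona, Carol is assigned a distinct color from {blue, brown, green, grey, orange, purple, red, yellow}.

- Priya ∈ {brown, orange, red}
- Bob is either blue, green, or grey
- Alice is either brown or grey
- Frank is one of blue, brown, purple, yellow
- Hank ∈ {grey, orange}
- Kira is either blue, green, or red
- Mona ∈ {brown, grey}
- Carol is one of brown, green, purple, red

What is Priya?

red

Among the 8 variables, yellow fits only Frank (and all 8 values in {blue, brown, green, grey, orange, purple, red, yellow} must be used), so Frank = yellow.
The 7 still-open variables together cover exactly {blue, brown, green, grey, orange, purple, red} — 7 values for 7 variables — and purple appears only in Carol's list, so Carol = purple.
The 2 variables Alice and Mona are confined to {brown, grey}, which locks those values in; drop them from Priya, Bob, Hank.
That leaves Hank = orange. Remove orange from Priya.
So Priya = red.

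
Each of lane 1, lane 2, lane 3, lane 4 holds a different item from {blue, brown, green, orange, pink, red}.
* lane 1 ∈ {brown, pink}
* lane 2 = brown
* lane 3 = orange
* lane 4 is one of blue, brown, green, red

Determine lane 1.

pink

lane 2 must be brown (only option left). Eliminate brown elsewhere: lane 1, lane 4.
So lane 1 = pink.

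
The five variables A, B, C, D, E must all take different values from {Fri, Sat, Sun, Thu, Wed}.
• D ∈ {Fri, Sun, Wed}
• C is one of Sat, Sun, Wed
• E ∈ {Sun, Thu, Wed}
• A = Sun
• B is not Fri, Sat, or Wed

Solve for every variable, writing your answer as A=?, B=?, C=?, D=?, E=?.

A=Sun, B=Thu, C=Sat, D=Fri, E=Wed

A must be Sun (only option left). Remove Sun from B, C, D, E.
B has just one choice, so B = Thu. Strike Thu from E.
E must be Wed (only option left). Eliminate Wed elsewhere: C, D.
That leaves C = Sat.
D has just one choice, so D = Fri.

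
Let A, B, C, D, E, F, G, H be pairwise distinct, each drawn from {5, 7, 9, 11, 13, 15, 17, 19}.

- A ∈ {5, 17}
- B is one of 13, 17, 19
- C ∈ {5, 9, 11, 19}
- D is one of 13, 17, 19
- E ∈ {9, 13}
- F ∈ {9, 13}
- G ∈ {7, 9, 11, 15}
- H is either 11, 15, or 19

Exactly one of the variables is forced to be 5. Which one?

A

Among the 8 variables, 7 fits only G (and all 8 values in {5, 7, 9, 11, 13, 15, 17, 19} must be used), so G = 7.
The 7 still-open variables draw from only 7 values {5, 9, 11, 13, 15, 17, 19}, so each is used; only H can be 15, hence H = 15.
Among the 6 still-open variables, 11 fits only C (and all 6 values in {5, 9, 11, 13, 17, 19} must be used), so C = 11.
The 5 still-open variables together cover exactly {5, 9, 13, 17, 19} — 5 values for 5 variables — and 5 appears only in A's list, so A = 5.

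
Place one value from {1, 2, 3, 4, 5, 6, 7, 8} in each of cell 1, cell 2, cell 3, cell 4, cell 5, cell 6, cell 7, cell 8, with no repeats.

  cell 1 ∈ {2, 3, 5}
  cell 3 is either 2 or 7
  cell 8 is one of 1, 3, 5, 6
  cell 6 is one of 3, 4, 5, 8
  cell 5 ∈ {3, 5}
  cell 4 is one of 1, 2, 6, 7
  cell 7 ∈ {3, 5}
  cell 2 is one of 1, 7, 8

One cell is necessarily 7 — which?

cell 3

The 8 variables draw from only 8 values {1, 2, 3, 4, 5, 6, 7, 8}, so each is used; only cell 6 can be 4, hence cell 6 = 4.
The 7 still-open variables draw from only 7 values {1, 2, 3, 5, 6, 7, 8}, so each is used; only cell 2 can be 8, hence cell 2 = 8.
cell 5 and cell 7 share exactly the 2 values {3, 5}; by pigeonhole those values go to them, so strike 3, 5 from cell 1, cell 8.
cell 1's domain is down to {2}, so cell 1 = 2. Remove 2 from cell 3, cell 4.
So 7 goes to cell 3.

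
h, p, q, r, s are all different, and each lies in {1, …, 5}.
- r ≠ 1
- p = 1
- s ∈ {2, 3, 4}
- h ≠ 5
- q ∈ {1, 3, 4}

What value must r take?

p must be 1 (only option left). Strike 1 from h, q.
The 4 still-open variables draw from only 4 values {2, 3, 4, 5}, so each is used; only r can be 5, hence r = 5.

5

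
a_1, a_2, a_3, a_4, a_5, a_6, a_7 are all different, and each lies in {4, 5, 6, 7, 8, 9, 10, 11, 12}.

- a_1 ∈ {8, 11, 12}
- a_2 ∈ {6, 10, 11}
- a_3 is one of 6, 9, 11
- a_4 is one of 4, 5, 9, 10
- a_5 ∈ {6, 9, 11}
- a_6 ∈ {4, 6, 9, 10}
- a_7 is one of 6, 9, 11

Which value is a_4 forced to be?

5

a_3, a_5, a_7 between them cover only {6, 9, 11} — a naked triple. Remove those values from a_1, a_2, a_4, a_6.
a_2's domain is down to {10}, so a_2 = 10. So a_4, a_6 can't be 10.
a_6 must be 4 (only option left). Strike 4 from a_4.
So a_4 = 5.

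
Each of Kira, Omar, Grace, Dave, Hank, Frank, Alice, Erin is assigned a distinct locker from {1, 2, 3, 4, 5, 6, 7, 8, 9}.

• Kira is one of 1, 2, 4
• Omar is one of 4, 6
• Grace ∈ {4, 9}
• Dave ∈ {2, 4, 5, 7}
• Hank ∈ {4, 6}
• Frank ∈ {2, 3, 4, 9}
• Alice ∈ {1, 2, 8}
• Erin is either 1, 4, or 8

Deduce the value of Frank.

Omar and Hank between them cover only {4, 6} — a naked pair. Remove those values from Kira, Grace, Dave, Frank, Erin.
That leaves Grace = 9. Strike 9 from Frank.
The 3 variables Kira, Alice, Erin are confined to {1, 2, 8}, which locks those values in; drop them from Dave, Frank.
So Frank = 3.

3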